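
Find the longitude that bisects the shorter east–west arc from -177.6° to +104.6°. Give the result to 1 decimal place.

+143.5°

Signed shortest Δλ from -177.6° to +104.6° is -77.8°.
Midpoint longitude = -177.6° + (-77.8°)/2 = -177.6° − 38.9° = -216.5°.
Normalise into (−180°, 180°]: +143.5°.
(The naïve average (-177.6 + +104.6)/2 = -36.5° is on the wrong side of the globe.)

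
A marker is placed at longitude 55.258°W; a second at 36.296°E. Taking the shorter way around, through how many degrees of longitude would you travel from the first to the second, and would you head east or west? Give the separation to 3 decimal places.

Raw difference: 36.296 − -55.258 = 91.554°.
Normalise into (−180°, 180°]: 91.554° stays 91.554°.
Positive ⇒ the second point lies to the east; separation 91.554°.

91.554° east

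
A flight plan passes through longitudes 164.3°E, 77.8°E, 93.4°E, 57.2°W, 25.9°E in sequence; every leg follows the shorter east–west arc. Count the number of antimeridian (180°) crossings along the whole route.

Leg 1: +164.3° → +77.8°, shortest Δλ = -86.5° (west) — does not cross 180°.
Leg 2: +77.8° → +93.4°, shortest Δλ = 15.6° (east) — does not cross 180°.
Leg 3: +93.4° → -57.2°, shortest Δλ = -150.6° (west) — does not cross 180°.
Leg 4: -57.2° → +25.9°, shortest Δλ = 83.1° (east) — does not cross 180°.
Total crossings: 0.

0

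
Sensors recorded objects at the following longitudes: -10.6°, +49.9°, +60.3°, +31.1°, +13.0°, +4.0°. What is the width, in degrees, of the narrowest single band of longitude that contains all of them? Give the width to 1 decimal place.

70.9°

Sort the longitudes: -10.6°, +4.0°, +13.0°, +31.1°, +49.9°, +60.3°.
Eastward gaps between consecutive values (wrapping around): 14.6°, 9.0°, 18.1°, 18.8°, 10.4°, 289.1°.
Largest gap = 289.1° ⇒ minimal covering band is its complement: 360° − 289.1° = 70.9°.
Band runs from -10.6° eastward to +60.3°.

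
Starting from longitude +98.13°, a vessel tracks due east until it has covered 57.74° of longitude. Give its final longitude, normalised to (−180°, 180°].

+155.87°

Start at +98.13°; shift +57.74° → +155.87°.
+155.87° already lies in (−180°, 180°].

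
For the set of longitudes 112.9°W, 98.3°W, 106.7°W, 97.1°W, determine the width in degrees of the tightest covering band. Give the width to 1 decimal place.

15.8°

Sort the longitudes: -112.9°, -106.7°, -98.3°, -97.1°.
Eastward gaps between consecutive values (wrapping around): 6.2°, 8.4°, 1.2°, 344.2°.
Largest gap = 344.2° ⇒ minimal covering band is its complement: 360° − 344.2° = 15.8°.
Band runs from -112.9° eastward to -97.1°.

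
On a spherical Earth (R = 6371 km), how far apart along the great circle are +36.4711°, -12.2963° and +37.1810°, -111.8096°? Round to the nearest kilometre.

Δλ = -111.8096 − -12.2963 = -99.5133°.
Δφ = 37.1810 − 36.4711 = 0.7099°.
a = sin²(Δφ/2) + cos φ₁ · cos φ₂ · sin²(Δλ/2) = 0.373332.
c = 2·atan2(√a, √(1−a)) = 1.31467 rad → d = 6371·c ≈ 8375.76 km.

8376 km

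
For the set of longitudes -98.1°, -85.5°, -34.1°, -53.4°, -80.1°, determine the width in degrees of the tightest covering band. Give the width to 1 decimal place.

64.0°

Sort the longitudes: -98.1°, -85.5°, -80.1°, -53.4°, -34.1°.
Eastward gaps between consecutive values (wrapping around): 12.6°, 5.4°, 26.7°, 19.3°, 296.0°.
Largest gap = 296.0° ⇒ minimal covering band is its complement: 360° − 296.0° = 64.0°.
Band runs from -98.1° eastward to -34.1°.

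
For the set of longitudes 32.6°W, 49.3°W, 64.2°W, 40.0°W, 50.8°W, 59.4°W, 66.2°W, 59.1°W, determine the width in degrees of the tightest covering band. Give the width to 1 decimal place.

33.6°

Sort the longitudes: -66.2°, -64.2°, -59.4°, -59.1°, -50.8°, -49.3°, -40.0°, -32.6°.
Eastward gaps between consecutive values (wrapping around): 2.0°, 4.8°, 0.3°, 8.3°, 1.5°, 9.3°, 7.4°, 326.4°.
Largest gap = 326.4° ⇒ minimal covering band is its complement: 360° − 326.4° = 33.6°.
Band runs from -66.2° eastward to -32.6°.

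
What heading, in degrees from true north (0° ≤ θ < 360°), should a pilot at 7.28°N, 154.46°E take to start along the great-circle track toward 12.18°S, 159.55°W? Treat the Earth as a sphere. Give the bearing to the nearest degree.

113°

Δλ = -159.55 − 154.46 = -314.01°; wrapped into (−180°, 180°]: 45.99°.
θ = atan2( sin Δλ · cos φ₂ , cos φ₁ · sin φ₂ − sin φ₁ · cos φ₂ · cos Δλ )
  = atan2(0.70303, -0.29534) = 112.787° → normalised to [0°, 360°): 112.787°.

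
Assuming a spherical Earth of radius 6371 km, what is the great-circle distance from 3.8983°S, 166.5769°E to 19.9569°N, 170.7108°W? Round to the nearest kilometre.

Δλ = -170.7108 − 166.5769 = -337.2877°; wrapped into (−180°, 180°]: 22.7123°.
Δφ = 19.9569 − -3.8983 = 23.8552°.
a = sin²(Δφ/2) + cos φ₁ · cos φ₂ · sin²(Δλ/2) = 0.079075.
c = 2·atan2(√a, √(1−a)) = 0.57009 rad → d = 6371·c ≈ 3632.06 km.

3632 km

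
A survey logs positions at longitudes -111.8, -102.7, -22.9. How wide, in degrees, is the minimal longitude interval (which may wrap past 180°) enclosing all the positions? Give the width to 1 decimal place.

88.9°

Sort the longitudes: -111.8°, -102.7°, -22.9°.
Eastward gaps between consecutive values (wrapping around): 9.1°, 79.8°, 271.1°.
Largest gap = 271.1° ⇒ minimal covering band is its complement: 360° − 271.1° = 88.9°.
Band runs from -111.8° eastward to -22.9°.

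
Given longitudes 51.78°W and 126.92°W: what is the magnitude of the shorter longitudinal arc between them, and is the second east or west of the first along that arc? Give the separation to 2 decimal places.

75.14° west

Raw difference: -126.92 − -51.78 = -75.14°.
Normalise into (−180°, 180°]: -75.14° stays -75.14°.
Negative ⇒ the second point lies to the west; separation 75.14°.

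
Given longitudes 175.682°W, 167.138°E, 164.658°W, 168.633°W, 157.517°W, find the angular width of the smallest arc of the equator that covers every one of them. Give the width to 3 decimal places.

35.345°

Sort the longitudes: -175.682°, -168.633°, -164.658°, -157.517°, +167.138°.
Eastward gaps between consecutive values (wrapping around): 7.049°, 3.975°, 7.141°, 324.655°, 17.180°.
Largest gap = 324.655° ⇒ minimal covering band is its complement: 360° − 324.655° = 35.345°.
Band runs from +167.138° eastward to -157.517°, crossing the antimeridian.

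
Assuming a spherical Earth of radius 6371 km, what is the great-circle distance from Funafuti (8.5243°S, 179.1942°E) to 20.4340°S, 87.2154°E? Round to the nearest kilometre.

Δλ = 87.2154 − 179.1942 = -91.9788°.
Δφ = -20.4340 − -8.5243 = -11.9097°.
a = sin²(Δφ/2) + cos φ₁ · cos φ₂ · sin²(Δλ/2) = 0.490124.
c = 2·atan2(√a, √(1−a)) = 1.55104 rad → d = 6371·c ≈ 9881.70 km.

9882 km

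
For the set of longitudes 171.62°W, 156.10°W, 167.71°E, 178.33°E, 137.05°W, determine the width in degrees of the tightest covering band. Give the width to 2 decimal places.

Sort the longitudes: -171.62°, -156.10°, -137.05°, +167.71°, +178.33°.
Eastward gaps between consecutive values (wrapping around): 15.52°, 19.05°, 304.76°, 10.62°, 10.05°.
Largest gap = 304.76° ⇒ minimal covering band is its complement: 360° − 304.76° = 55.24°.
Band runs from +167.71° eastward to -137.05°, crossing the antimeridian.

55.24°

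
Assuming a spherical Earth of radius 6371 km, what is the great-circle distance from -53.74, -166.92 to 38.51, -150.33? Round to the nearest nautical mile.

Δλ = -150.33 − -166.92 = 16.59°.
Δφ = 38.51 − -53.74 = 92.25°.
a = sin²(Δφ/2) + cos φ₁ · cos φ₂ · sin²(Δλ/2) = 0.529263.
c = 2·atan2(√a, √(1−a)) = 1.62936 rad → d = 6371·c ≈ 10380.62 km ≈ 5605.09 nmi.

5605 nmi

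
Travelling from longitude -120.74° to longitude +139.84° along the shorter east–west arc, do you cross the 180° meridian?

Naïve |139.84 − -120.74| = 260.58° > 180°, so the shorter arc goes the other way round — across 180°.
Signed shortest Δλ = ((139.84 − -120.74 + 180) mod 360) − 180 = -99.42°.
Going west by 99.42° from -120.74° passes through 180° before reaching +139.84°.

Yes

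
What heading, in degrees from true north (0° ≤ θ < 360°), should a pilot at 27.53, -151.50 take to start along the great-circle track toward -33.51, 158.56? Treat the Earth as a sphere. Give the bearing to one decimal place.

220.9°

Δλ = 158.56 − -151.50 = 310.06°; wrapped into (−180°, 180°]: -49.94°.
θ = atan2( sin Δλ · cos φ₂ , cos φ₁ · sin φ₂ − sin φ₁ · cos φ₂ · cos Δλ )
  = atan2(-0.63816, -0.73760) = -139.134° → normalised to [0°, 360°): 220.866°.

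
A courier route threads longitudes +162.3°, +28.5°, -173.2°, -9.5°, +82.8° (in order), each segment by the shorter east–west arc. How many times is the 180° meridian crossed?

1

Leg 1: +162.3° → +28.5°, shortest Δλ = -133.8° (west) — does not cross 180°.
Leg 2: +28.5° → -173.2°, shortest Δλ = 158.3° (east) — crosses 180°.
Leg 3: -173.2° → -9.5°, shortest Δλ = 163.7° (east) — does not cross 180°.
Leg 4: -9.5° → +82.8°, shortest Δλ = 92.3° (east) — does not cross 180°.
Total crossings: 1.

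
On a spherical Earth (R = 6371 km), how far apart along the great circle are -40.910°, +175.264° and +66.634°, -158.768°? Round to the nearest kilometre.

Δλ = -158.768 − 175.264 = -334.032°; wrapped into (−180°, 180°]: 25.968°.
Δφ = 66.634 − -40.910 = 107.544°.
a = sin²(Δφ/2) + cos φ₁ · cos φ₂ · sin²(Δλ/2) = 0.665850.
c = 2·atan2(√a, √(1−a)) = 1.90890 rad → d = 6371·c ≈ 12161.60 km.

12162 km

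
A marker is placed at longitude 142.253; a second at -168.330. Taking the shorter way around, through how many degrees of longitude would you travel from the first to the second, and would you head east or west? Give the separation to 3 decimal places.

Raw difference: -168.330 − 142.253 = -310.583°.
Normalise into (−180°, 180°]: -310.583° + 360° = 49.417°.
Positive ⇒ the second point lies to the east; separation 49.417°.

49.417° east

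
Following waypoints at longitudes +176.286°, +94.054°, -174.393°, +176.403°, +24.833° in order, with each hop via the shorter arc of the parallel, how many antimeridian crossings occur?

2

Leg 1: +176.286° → +94.054°, shortest Δλ = -82.232° (west) — does not cross 180°.
Leg 2: +94.054° → -174.393°, shortest Δλ = 91.553° (east) — crosses 180°.
Leg 3: -174.393° → +176.403°, shortest Δλ = -9.204° (west) — crosses 180°.
Leg 4: +176.403° → +24.833°, shortest Δλ = -151.57° (west) — does not cross 180°.
Total crossings: 2.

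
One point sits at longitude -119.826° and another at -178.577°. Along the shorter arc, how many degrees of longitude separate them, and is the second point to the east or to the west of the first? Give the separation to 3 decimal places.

58.751° west

Raw difference: -178.577 − -119.826 = -58.751°.
Normalise into (−180°, 180°]: -58.751° stays -58.751°.
Negative ⇒ the second point lies to the west; separation 58.751°.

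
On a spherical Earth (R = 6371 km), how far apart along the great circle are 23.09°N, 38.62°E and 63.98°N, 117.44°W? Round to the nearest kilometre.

10112 km

Δλ = -117.44 − 38.62 = -156.06°.
Δφ = 63.98 − 23.09 = 40.89°.
a = sin²(Δφ/2) + cos φ₁ · cos φ₂ · sin²(Δλ/2) = 0.508200.
c = 2·atan2(√a, √(1−a)) = 1.58720 rad → d = 6371·c ≈ 10112.03 km.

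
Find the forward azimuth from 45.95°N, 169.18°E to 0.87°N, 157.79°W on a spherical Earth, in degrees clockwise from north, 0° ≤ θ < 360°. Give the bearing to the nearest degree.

137°

Δλ = -157.79 − 169.18 = -326.97°; wrapped into (−180°, 180°]: 33.03°.
θ = atan2( sin Δλ · cos φ₂ , cos φ₁ · sin φ₂ − sin φ₁ · cos φ₂ · cos Δλ )
  = atan2(0.54502, -0.59195) = 137.364° → normalised to [0°, 360°): 137.364°.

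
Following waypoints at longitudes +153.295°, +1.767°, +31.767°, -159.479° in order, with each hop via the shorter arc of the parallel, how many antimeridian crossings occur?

1

Leg 1: +153.295° → +1.767°, shortest Δλ = -151.528° (west) — does not cross 180°.
Leg 2: +1.767° → +31.767°, shortest Δλ = 30.0° (east) — does not cross 180°.
Leg 3: +31.767° → -159.479°, shortest Δλ = 168.754° (east) — crosses 180°.
Total crossings: 1.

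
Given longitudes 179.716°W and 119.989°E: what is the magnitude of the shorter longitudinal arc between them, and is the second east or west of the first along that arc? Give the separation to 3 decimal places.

60.295° west

Raw difference: 119.989 − -179.716 = 299.705°.
Normalise into (−180°, 180°]: 299.705° − 360° = -60.295°.
Negative ⇒ the second point lies to the west; separation 60.295°.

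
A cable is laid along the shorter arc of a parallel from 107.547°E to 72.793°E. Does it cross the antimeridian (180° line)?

Signed shortest Δλ = ((72.793 − 107.547 + 180) mod 360) − 180 = -34.754°.
Going west by 34.754° from +107.547° reaches +72.793° without touching 180°.

No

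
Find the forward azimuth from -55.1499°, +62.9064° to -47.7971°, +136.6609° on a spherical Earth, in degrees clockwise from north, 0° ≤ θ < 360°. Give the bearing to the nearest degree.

Δλ = 136.6609 − 62.9064 = 73.7545°.
θ = atan2( sin Δλ · cos φ₂ , cos φ₁ · sin φ₂ − sin φ₁ · cos φ₂ · cos Δλ )
  = atan2(0.64494, -0.26908) = 112.647° → normalised to [0°, 360°): 112.647°.

113°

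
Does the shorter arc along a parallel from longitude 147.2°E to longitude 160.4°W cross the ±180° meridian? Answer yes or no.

Naïve |-160.4 − 147.2| = 307.6° > 180°, so the shorter arc goes the other way round — across 180°.
Signed shortest Δλ = ((-160.4 − 147.2 + 180) mod 360) − 180 = 52.4°.
Going east by 52.4° from +147.2° passes through 180° before reaching -160.4°.

Yes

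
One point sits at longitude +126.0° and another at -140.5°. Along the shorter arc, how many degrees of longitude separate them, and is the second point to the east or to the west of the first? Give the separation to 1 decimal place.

Raw difference: -140.5 − 126.0 = -266.5°.
Normalise into (−180°, 180°]: -266.5° + 360° = 93.5°.
Positive ⇒ the second point lies to the east; separation 93.5°.

93.5° east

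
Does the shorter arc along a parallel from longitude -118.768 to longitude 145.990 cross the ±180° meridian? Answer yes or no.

Yes

Naïve |145.990 − -118.768| = 264.758° > 180°, so the shorter arc goes the other way round — across 180°.
Signed shortest Δλ = ((145.990 − -118.768 + 180) mod 360) − 180 = -95.242°.
Going west by 95.242° from -118.768° passes through 180° before reaching +145.990°.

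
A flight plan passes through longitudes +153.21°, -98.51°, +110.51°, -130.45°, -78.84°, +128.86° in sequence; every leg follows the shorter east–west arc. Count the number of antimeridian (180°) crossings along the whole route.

4

Leg 1: +153.21° → -98.51°, shortest Δλ = 108.28° (east) — crosses 180°.
Leg 2: -98.51° → +110.51°, shortest Δλ = -150.98° (west) — crosses 180°.
Leg 3: +110.51° → -130.45°, shortest Δλ = 119.04° (east) — crosses 180°.
Leg 4: -130.45° → -78.84°, shortest Δλ = 51.61° (east) — does not cross 180°.
Leg 5: -78.84° → +128.86°, shortest Δλ = -152.3° (west) — crosses 180°.
Total crossings: 4.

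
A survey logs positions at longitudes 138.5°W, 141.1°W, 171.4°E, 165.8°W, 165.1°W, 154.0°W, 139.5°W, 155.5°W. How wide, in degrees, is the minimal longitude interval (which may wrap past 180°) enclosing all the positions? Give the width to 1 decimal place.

Sort the longitudes: -165.8°, -165.1°, -155.5°, -154.0°, -141.1°, -139.5°, -138.5°, +171.4°.
Eastward gaps between consecutive values (wrapping around): 0.7°, 9.6°, 1.5°, 12.9°, 1.6°, 1.0°, 309.9°, 22.8°.
Largest gap = 309.9° ⇒ minimal covering band is its complement: 360° − 309.9° = 50.1°.
Band runs from +171.4° eastward to -138.5°, crossing the antimeridian.

50.1°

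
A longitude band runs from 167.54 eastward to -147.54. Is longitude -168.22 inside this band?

Band width going east from +167.54° to -147.54°: ((-147.54 − 167.54) mod 360) = 44.92°.
Offset of -168.22° east of the west edge: ((-168.22 − 167.54) mod 360) = 24.24°.
24.24° ≤ 44.92° ⇒ inside.

Yes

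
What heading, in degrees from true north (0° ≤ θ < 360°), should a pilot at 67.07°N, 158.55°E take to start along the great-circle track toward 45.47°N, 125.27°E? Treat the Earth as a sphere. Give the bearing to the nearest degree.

236°

Δλ = 125.27 − 158.55 = -33.28°.
θ = atan2( sin Δλ · cos φ₂ , cos φ₁ · sin φ₂ − sin φ₁ · cos φ₂ · cos Δλ )
  = atan2(-0.38482, -0.26220) = -124.269° → normalised to [0°, 360°): 235.731°.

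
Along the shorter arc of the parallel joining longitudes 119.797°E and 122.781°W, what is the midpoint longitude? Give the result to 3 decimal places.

Signed shortest Δλ from +119.797° to -122.781° is +117.422°.
Midpoint longitude = +119.797° + (+117.422°)/2 = +119.797° + 58.711° = +178.508°.
(The naïve average (+119.797 + -122.781)/2 = -1.492° is on the wrong side of the globe.)

178.508°E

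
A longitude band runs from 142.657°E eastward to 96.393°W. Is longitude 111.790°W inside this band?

Yes

Band width going east from +142.657° to -96.393°: ((-96.393 − 142.657) mod 360) = 120.950°.
Offset of -111.790° east of the west edge: ((-111.790 − 142.657) mod 360) = 105.553°.
105.553° ≤ 120.950° ⇒ inside.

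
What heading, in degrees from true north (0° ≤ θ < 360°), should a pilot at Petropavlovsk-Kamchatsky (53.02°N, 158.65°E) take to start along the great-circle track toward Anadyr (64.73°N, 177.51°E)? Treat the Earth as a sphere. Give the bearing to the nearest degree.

32°

Δλ = 177.51 − 158.65 = 18.86°.
θ = atan2( sin Δλ · cos φ₂ , cos φ₁ · sin φ₂ − sin φ₁ · cos φ₂ · cos Δλ )
  = atan2(0.13799, 0.22127) = 31.950° → normalised to [0°, 360°): 31.950°.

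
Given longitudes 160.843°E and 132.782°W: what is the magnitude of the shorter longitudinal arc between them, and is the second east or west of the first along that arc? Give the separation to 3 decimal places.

Raw difference: -132.782 − 160.843 = -293.625°.
Normalise into (−180°, 180°]: -293.625° + 360° = 66.375°.
Positive ⇒ the second point lies to the east; separation 66.375°.

66.375° east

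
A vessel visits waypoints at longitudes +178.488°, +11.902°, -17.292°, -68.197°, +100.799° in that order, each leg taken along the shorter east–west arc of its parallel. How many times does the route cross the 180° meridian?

0

Leg 1: +178.488° → +11.902°, shortest Δλ = -166.586° (west) — does not cross 180°.
Leg 2: +11.902° → -17.292°, shortest Δλ = -29.194° (west) — does not cross 180°.
Leg 3: -17.292° → -68.197°, shortest Δλ = -50.905° (west) — does not cross 180°.
Leg 4: -68.197° → +100.799°, shortest Δλ = 168.996° (east) — does not cross 180°.
Total crossings: 0.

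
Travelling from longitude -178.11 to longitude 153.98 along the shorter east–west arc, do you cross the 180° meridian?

Naïve |153.98 − -178.11| = 332.09° > 180°, so the shorter arc goes the other way round — across 180°.
Signed shortest Δλ = ((153.98 − -178.11 + 180) mod 360) − 180 = -27.91°.
Going west by 27.91° from -178.11° passes through 180° before reaching +153.98°.

Yes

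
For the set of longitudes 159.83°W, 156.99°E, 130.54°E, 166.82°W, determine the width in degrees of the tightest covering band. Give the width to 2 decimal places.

Sort the longitudes: -166.82°, -159.83°, +130.54°, +156.99°.
Eastward gaps between consecutive values (wrapping around): 6.99°, 290.37°, 26.45°, 36.19°.
Largest gap = 290.37° ⇒ minimal covering band is its complement: 360° − 290.37° = 69.63°.
Band runs from +130.54° eastward to -159.83°, crossing the antimeridian.

69.63°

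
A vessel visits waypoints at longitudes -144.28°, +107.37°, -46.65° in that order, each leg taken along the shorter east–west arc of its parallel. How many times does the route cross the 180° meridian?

Leg 1: -144.28° → +107.37°, shortest Δλ = -108.35° (west) — crosses 180°.
Leg 2: +107.37° → -46.65°, shortest Δλ = -154.02° (west) — does not cross 180°.
Total crossings: 1.

1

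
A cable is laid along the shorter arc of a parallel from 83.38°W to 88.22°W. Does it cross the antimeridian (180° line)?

Signed shortest Δλ = ((-88.22 − -83.38 + 180) mod 360) − 180 = -4.84°.
Going west by 4.84° from -83.38° reaches -88.22° without touching 180°.

No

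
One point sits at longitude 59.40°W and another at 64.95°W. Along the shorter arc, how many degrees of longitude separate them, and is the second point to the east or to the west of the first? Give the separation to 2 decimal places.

Raw difference: -64.95 − -59.40 = -5.55°.
Normalise into (−180°, 180°]: -5.55° stays -5.55°.
Negative ⇒ the second point lies to the west; separation 5.55°.

5.55° west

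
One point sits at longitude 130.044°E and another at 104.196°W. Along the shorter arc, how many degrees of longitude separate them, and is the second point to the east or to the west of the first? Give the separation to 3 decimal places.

Raw difference: -104.196 − 130.044 = -234.24°.
Normalise into (−180°, 180°]: -234.24° + 360° = 125.76°.
Positive ⇒ the second point lies to the east; separation 125.760°.

125.760° east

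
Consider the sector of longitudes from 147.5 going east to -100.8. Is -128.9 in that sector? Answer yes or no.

Band width going east from +147.5° to -100.8°: ((-100.8 − 147.5) mod 360) = 111.7°.
Offset of -128.9° east of the west edge: ((-128.9 − 147.5) mod 360) = 83.6°.
83.6° ≤ 111.7° ⇒ inside.

Yes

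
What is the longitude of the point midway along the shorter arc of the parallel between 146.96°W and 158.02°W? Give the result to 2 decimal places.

Signed shortest Δλ from -146.96° to -158.02° is -11.06°.
Midpoint longitude = -146.96° + (-11.06°)/2 = -146.96° − 5.53° = -152.49°.

152.49°W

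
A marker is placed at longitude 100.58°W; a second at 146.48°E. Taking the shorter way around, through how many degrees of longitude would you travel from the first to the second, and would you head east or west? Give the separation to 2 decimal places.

112.94° west

Raw difference: 146.48 − -100.58 = 247.06°.
Normalise into (−180°, 180°]: 247.06° − 360° = -112.94°.
Negative ⇒ the second point lies to the west; separation 112.94°.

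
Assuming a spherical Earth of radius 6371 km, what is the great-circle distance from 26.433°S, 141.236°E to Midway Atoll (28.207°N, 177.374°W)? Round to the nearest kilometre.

7513 km

Δλ = -177.374 − 141.236 = -318.610°; wrapped into (−180°, 180°]: 41.390°.
Δφ = 28.207 − -26.433 = 54.640°.
a = sin²(Δφ/2) + cos φ₁ · cos φ₂ · sin²(Δλ/2) = 0.309194.
c = 2·atan2(√a, √(1−a)) = 1.17926 rad → d = 6371·c ≈ 7513.05 km.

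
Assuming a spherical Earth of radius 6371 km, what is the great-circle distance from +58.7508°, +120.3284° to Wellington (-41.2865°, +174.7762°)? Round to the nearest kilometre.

Δλ = 174.7762 − 120.3284 = 54.4478°.
Δφ = -41.2865 − 58.7508 = -100.0373°.
a = sin²(Δφ/2) + cos φ₁ · cos φ₂ · sin²(Δλ/2) = 0.668723.
c = 2·atan2(√a, √(1−a)) = 1.91500 rad → d = 6371·c ≈ 12200.45 km.

12200 km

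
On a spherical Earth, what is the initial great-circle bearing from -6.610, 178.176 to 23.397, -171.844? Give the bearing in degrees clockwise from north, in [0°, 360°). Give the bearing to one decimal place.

17.7°

Δλ = -171.844 − 178.176 = -350.020°; wrapped into (−180°, 180°]: 9.980°.
θ = atan2( sin Δλ · cos φ₂ , cos φ₁ · sin φ₂ − sin φ₁ · cos φ₂ · cos Δλ )
  = atan2(0.15905, 0.49851) = 17.696° → normalised to [0°, 360°): 17.696°.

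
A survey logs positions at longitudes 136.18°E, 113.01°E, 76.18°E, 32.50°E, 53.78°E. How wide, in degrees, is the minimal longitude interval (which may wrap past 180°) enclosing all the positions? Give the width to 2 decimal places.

Sort the longitudes: +32.50°, +53.78°, +76.18°, +113.01°, +136.18°.
Eastward gaps between consecutive values (wrapping around): 21.28°, 22.40°, 36.83°, 23.17°, 256.32°.
Largest gap = 256.32° ⇒ minimal covering band is its complement: 360° − 256.32° = 103.68°.
Band runs from +32.50° eastward to +136.18°.

103.68°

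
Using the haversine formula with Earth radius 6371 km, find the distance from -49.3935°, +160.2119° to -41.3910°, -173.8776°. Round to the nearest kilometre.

Δλ = -173.8776 − 160.2119 = -334.0895°; wrapped into (−180°, 180°]: 25.9105°.
Δφ = -41.3910 − -49.3935 = 8.0025°.
a = sin²(Δφ/2) + cos φ₁ · cos φ₂ · sin²(Δλ/2) = 0.029411.
c = 2·atan2(√a, √(1−a)) = 0.34470 rad → d = 6371·c ≈ 2196.05 km.

2196 km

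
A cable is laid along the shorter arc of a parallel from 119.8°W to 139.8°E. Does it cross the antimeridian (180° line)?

Yes

Naïve |139.8 − -119.8| = 259.6° > 180°, so the shorter arc goes the other way round — across 180°.
Signed shortest Δλ = ((139.8 − -119.8 + 180) mod 360) − 180 = -100.4°.
Going west by 100.4° from -119.8° passes through 180° before reaching +139.8°.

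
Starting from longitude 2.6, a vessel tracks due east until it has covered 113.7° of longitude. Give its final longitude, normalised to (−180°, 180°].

Start at +2.6°; shift +113.7° → +116.3°.
+116.3° already lies in (−180°, 180°].

+116.3°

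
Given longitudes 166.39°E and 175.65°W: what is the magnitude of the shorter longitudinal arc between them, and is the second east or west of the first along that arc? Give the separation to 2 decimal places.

Raw difference: -175.65 − 166.39 = -342.04°.
Normalise into (−180°, 180°]: -342.04° + 360° = 17.96°.
Positive ⇒ the second point lies to the east; separation 17.96°.

17.96° east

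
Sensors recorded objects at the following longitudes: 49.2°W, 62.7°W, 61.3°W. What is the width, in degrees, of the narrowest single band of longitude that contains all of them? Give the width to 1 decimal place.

Sort the longitudes: -62.7°, -61.3°, -49.2°.
Eastward gaps between consecutive values (wrapping around): 1.4°, 12.1°, 346.5°.
Largest gap = 346.5° ⇒ minimal covering band is its complement: 360° − 346.5° = 13.5°.
Band runs from -62.7° eastward to -49.2°.

13.5°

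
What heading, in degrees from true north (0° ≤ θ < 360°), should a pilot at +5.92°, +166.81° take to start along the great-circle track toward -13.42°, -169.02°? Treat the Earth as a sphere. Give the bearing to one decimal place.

Δλ = -169.02 − 166.81 = -335.83°; wrapped into (−180°, 180°]: 24.17°.
θ = atan2( sin Δλ · cos φ₂ , cos φ₁ · sin φ₂ − sin φ₁ · cos φ₂ · cos Δλ )
  = atan2(0.39827, -0.32238) = 128.989° → normalised to [0°, 360°): 128.989°.

129.0°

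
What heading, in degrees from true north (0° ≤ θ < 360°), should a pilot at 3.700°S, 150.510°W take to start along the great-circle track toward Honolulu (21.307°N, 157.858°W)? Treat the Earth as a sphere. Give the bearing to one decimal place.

344.2°

Δλ = -157.858 − -150.510 = -7.348°.
θ = atan2( sin Δλ · cos φ₂ , cos φ₁ · sin φ₂ − sin φ₁ · cos φ₂ · cos Δλ )
  = atan2(-0.11915, 0.42224) = -15.759° → normalised to [0°, 360°): 344.241°.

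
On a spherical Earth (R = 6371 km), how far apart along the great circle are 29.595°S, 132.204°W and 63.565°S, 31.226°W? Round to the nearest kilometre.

7603 km

Δλ = -31.226 − -132.204 = 100.978°.
Δφ = -63.565 − -29.595 = -33.970°.
a = sin²(Δφ/2) + cos φ₁ · cos φ₂ · sin²(Δλ/2) = 0.315745.
c = 2·atan2(√a, √(1−a)) = 1.19339 rad → d = 6371·c ≈ 7603.09 km.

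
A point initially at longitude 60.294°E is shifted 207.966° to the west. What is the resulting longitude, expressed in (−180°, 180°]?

147.672°W

Start at +60.294°; shift −207.966° → -147.672°.
-147.672° already lies in (−180°, 180°].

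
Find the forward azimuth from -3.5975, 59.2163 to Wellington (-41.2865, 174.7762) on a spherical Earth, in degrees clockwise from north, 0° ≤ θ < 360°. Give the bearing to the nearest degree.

135°

Δλ = 174.7762 − 59.2163 = 115.5599°.
θ = atan2( sin Δλ · cos φ₂ , cos φ₁ · sin φ₂ − sin φ₁ · cos φ₂ · cos Δλ )
  = atan2(0.67788, -0.67887) = 135.042° → normalised to [0°, 360°): 135.042°.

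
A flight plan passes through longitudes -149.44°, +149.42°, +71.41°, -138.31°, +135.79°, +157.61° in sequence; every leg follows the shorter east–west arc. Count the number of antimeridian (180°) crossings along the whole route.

3

Leg 1: -149.44° → +149.42°, shortest Δλ = -61.14° (west) — crosses 180°.
Leg 2: +149.42° → +71.41°, shortest Δλ = -78.01° (west) — does not cross 180°.
Leg 3: +71.41° → -138.31°, shortest Δλ = 150.28° (east) — crosses 180°.
Leg 4: -138.31° → +135.79°, shortest Δλ = -85.9° (west) — crosses 180°.
Leg 5: +135.79° → +157.61°, shortest Δλ = 21.82° (east) — does not cross 180°.
Total crossings: 3.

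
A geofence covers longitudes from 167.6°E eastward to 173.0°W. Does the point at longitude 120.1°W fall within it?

No

Band width going east from +167.6° to -173.0°: ((-173.0 − 167.6) mod 360) = 19.4°.
Offset of -120.1° east of the west edge: ((-120.1 − 167.6) mod 360) = 72.3°.
72.3° > 19.4° ⇒ outside.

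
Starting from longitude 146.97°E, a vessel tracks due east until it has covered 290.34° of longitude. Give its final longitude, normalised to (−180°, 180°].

77.31°E

Start at +146.97°; shift +290.34° → +437.31°.
+437.31° lies outside (−180°, 180°]; subtract 360° → +77.31°.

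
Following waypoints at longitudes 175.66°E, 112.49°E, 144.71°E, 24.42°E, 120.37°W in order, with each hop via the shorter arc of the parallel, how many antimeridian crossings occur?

Leg 1: +175.66° → +112.49°, shortest Δλ = -63.17° (west) — does not cross 180°.
Leg 2: +112.49° → +144.71°, shortest Δλ = 32.22° (east) — does not cross 180°.
Leg 3: +144.71° → +24.42°, shortest Δλ = -120.29° (west) — does not cross 180°.
Leg 4: +24.42° → -120.37°, shortest Δλ = -144.79° (west) — does not cross 180°.
Total crossings: 0.

0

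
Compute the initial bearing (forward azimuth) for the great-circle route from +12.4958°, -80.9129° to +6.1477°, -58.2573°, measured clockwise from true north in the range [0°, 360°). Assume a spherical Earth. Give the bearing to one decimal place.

103.8°

Δλ = -58.2573 − -80.9129 = 22.6556°.
θ = atan2( sin Δλ · cos φ₂ , cos φ₁ · sin φ₂ − sin φ₁ · cos φ₂ · cos Δλ )
  = atan2(0.38298, -0.09397) = 103.786° → normalised to [0°, 360°): 103.786°.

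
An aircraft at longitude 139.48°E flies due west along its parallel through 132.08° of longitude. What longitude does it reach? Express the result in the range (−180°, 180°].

7.40°E

Start at +139.48°; shift −132.08° → +7.40°.
+7.40° already lies in (−180°, 180°].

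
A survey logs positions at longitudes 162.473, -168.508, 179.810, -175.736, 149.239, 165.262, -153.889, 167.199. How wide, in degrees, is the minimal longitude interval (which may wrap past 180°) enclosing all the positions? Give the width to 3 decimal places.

56.872°

Sort the longitudes: -175.736°, -168.508°, -153.889°, +149.239°, +162.473°, +165.262°, +167.199°, +179.810°.
Eastward gaps between consecutive values (wrapping around): 7.228°, 14.619°, 303.128°, 13.234°, 2.789°, 1.937°, 12.611°, 4.454°.
Largest gap = 303.128° ⇒ minimal covering band is its complement: 360° − 303.128° = 56.872°.
Band runs from +149.239° eastward to -153.889°, crossing the antimeridian.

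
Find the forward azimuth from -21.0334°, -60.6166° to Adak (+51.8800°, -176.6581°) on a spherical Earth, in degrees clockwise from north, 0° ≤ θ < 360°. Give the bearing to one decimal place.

Δλ = -176.6581 − -60.6166 = -116.0415°.
θ = atan2( sin Δλ · cos φ₂ , cos φ₁ · sin φ₂ − sin φ₁ · cos φ₂ · cos Δλ )
  = atan2(-0.55464, 0.63703) = -41.045° → normalised to [0°, 360°): 318.955°.

319.0°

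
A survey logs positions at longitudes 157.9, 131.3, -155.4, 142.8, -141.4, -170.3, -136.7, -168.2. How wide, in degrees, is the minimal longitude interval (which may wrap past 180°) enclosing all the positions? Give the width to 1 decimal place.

92.0°

Sort the longitudes: -170.3°, -168.2°, -155.4°, -141.4°, -136.7°, +131.3°, +142.8°, +157.9°.
Eastward gaps between consecutive values (wrapping around): 2.1°, 12.8°, 14.0°, 4.7°, 268.0°, 11.5°, 15.1°, 31.8°.
Largest gap = 268.0° ⇒ minimal covering band is its complement: 360° − 268.0° = 92.0°.
Band runs from +131.3° eastward to -136.7°, crossing the antimeridian.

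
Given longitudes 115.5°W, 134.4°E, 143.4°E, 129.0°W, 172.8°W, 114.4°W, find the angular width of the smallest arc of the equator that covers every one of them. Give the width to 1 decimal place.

Sort the longitudes: -172.8°, -129.0°, -115.5°, -114.4°, +134.4°, +143.4°.
Eastward gaps between consecutive values (wrapping around): 43.8°, 13.5°, 1.1°, 248.8°, 9.0°, 43.8°.
Largest gap = 248.8° ⇒ minimal covering band is its complement: 360° − 248.8° = 111.2°.
Band runs from +134.4° eastward to -114.4°, crossing the antimeridian.

111.2°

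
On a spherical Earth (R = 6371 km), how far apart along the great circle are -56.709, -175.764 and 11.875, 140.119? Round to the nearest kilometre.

Δλ = 140.119 − -175.764 = 315.883°; wrapped into (−180°, 180°]: -44.117°.
Δφ = 11.875 − -56.709 = 68.584°.
a = sin²(Δφ/2) + cos φ₁ · cos φ₂ · sin²(Δλ/2) = 0.393191.
c = 2·atan2(√a, √(1−a)) = 1.35552 rad → d = 6371·c ≈ 8636.01 km.

8636 km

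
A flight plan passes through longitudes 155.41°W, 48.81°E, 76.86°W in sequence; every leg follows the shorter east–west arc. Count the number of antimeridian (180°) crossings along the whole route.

1

Leg 1: -155.41° → +48.81°, shortest Δλ = -155.78° (west) — crosses 180°.
Leg 2: +48.81° → -76.86°, shortest Δλ = -125.67° (west) — does not cross 180°.
Total crossings: 1.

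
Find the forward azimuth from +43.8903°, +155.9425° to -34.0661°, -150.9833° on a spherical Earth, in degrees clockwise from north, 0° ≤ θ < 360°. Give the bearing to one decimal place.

Δλ = -150.9833 − 155.9425 = -306.9258°; wrapped into (−180°, 180°]: 53.0742°.
θ = atan2( sin Δλ · cos φ₂ , cos φ₁ · sin φ₂ − sin φ₁ · cos φ₂ · cos Δλ )
  = atan2(0.66223, -0.74871) = 138.508° → normalised to [0°, 360°): 138.508°.

138.5°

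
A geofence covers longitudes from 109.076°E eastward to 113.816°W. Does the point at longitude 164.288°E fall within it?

Band width going east from +109.076° to -113.816°: ((-113.816 − 109.076) mod 360) = 137.108°.
Offset of +164.288° east of the west edge: ((164.288 − 109.076) mod 360) = 55.212°.
55.212° ≤ 137.108° ⇒ inside.

Yes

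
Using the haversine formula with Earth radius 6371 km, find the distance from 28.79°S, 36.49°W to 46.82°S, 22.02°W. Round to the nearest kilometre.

2365 km

Δλ = -22.02 − -36.49 = 14.47°.
Δφ = -46.82 − -28.79 = -18.03°.
a = sin²(Δφ/2) + cos φ₁ · cos φ₂ · sin²(Δλ/2) = 0.034064.
c = 2·atan2(√a, √(1−a)) = 0.37126 rad → d = 6371·c ≈ 2365.30 km.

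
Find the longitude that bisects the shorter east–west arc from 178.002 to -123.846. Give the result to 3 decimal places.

Signed shortest Δλ from +178.002° to -123.846° is +58.152°.
Midpoint longitude = +178.002° + (+58.152°)/2 = +178.002° + 29.076° = +207.078°.
Normalise into (−180°, 180°]: -152.922°.
(The naïve average (+178.002 + -123.846)/2 = 27.078° is on the wrong side of the globe.)

-152.922°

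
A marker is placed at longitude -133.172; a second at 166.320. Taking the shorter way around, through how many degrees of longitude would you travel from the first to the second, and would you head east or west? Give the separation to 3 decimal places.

60.508° west

Raw difference: 166.320 − -133.172 = 299.492°.
Normalise into (−180°, 180°]: 299.492° − 360° = -60.508°.
Negative ⇒ the second point lies to the west; separation 60.508°.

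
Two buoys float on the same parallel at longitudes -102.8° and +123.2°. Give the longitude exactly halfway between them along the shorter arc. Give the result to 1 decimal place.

Signed shortest Δλ from -102.8° to +123.2° is -134.0°.
Midpoint longitude = -102.8° + (-134.0°)/2 = -102.8° − 67.0° = -169.8°.
(The naïve average (-102.8 + +123.2)/2 = 10.2° is on the wrong side of the globe.)

-169.8°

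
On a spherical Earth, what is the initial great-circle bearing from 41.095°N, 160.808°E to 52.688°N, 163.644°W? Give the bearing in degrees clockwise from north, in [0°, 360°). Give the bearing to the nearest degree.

Δλ = -163.644 − 160.808 = -324.452°; wrapped into (−180°, 180°]: 35.548°.
θ = atan2( sin Δλ · cos φ₂ , cos φ₁ · sin φ₂ − sin φ₁ · cos φ₂ · cos Δλ )
  = atan2(0.35241, 0.27521) = 52.012° → normalised to [0°, 360°): 52.012°.

52°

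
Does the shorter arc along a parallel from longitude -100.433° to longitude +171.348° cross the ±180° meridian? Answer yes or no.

Yes

Naïve |171.348 − -100.433| = 271.781° > 180°, so the shorter arc goes the other way round — across 180°.
Signed shortest Δλ = ((171.348 − -100.433 + 180) mod 360) − 180 = -88.219°.
Going west by 88.219° from -100.433° passes through 180° before reaching +171.348°.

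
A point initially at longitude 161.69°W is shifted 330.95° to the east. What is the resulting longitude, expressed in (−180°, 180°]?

169.26°E

Start at -161.69°; shift +330.95° → +169.26°.
+169.26° already lies in (−180°, 180°].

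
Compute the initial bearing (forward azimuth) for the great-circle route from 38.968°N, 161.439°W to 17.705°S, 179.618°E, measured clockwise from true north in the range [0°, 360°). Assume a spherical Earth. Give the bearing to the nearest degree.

201°

Δλ = 179.618 − -161.439 = 341.057°; wrapped into (−180°, 180°]: -18.943°.
θ = atan2( sin Δλ · cos φ₂ , cos φ₁ · sin φ₂ − sin φ₁ · cos φ₂ · cos Δλ )
  = atan2(-0.30925, -0.80310) = -158.940° → normalised to [0°, 360°): 201.060°.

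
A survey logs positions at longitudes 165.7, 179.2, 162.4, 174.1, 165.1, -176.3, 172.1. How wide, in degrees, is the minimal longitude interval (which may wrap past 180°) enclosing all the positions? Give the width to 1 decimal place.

Sort the longitudes: -176.3°, +162.4°, +165.1°, +165.7°, +172.1°, +174.1°, +179.2°.
Eastward gaps between consecutive values (wrapping around): 338.7°, 2.7°, 0.6°, 6.4°, 2.0°, 5.1°, 4.5°.
Largest gap = 338.7° ⇒ minimal covering band is its complement: 360° − 338.7° = 21.3°.
Band runs from +162.4° eastward to -176.3°, crossing the antimeridian.

21.3°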